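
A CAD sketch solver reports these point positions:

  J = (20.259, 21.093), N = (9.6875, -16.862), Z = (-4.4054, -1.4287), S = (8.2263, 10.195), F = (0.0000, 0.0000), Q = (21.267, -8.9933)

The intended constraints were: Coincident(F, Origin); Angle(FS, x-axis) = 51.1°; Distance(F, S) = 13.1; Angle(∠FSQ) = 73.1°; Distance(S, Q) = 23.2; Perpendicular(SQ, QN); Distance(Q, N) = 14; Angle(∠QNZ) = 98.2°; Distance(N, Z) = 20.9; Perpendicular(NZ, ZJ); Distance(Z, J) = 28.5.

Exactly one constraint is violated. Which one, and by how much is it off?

Distance(Z, J) = 28.5 — off by 4.90.

F = (0.00, 0.00) ✓; FS at 51.10° ✓; |FS| = 13.10 ✓; ∠FSQ = 73.10° ✓; |SQ| = 23.20 ✓; ∠(SQ, QN) = 90.00° ✓; |QN| = 14.00 ✓; ∠QNZ = 98.20° ✓; |NZ| = 20.90 ✓; ∠(NZ, ZJ) = 90.00° ✓; |ZJ| = 33.40 ✗.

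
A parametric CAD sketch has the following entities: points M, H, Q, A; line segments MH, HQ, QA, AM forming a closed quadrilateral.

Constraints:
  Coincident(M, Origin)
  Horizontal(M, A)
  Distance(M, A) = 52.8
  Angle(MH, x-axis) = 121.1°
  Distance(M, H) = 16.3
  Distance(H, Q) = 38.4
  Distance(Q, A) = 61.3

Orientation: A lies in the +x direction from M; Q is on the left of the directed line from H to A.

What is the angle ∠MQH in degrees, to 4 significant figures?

17.85°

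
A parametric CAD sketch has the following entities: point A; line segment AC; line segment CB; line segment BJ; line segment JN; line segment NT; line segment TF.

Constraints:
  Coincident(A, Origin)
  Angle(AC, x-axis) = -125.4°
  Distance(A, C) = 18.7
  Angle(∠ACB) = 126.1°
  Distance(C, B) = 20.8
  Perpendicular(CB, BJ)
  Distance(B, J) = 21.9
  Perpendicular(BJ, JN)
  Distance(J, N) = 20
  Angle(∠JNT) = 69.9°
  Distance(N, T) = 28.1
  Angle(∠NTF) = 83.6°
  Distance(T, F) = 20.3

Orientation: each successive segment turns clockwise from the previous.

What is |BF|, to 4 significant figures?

9.061

∠JNT = 69.9° gives NT at -109.4° from the x-axis; with |NT| = 28.1, T = (-21.23, -19.86). ∠NTF = 83.6° gives TF at 154.2° from the x-axis; with |TF| = 20.3, F = (-39.51, -11.02). Then |BF| = |F − B| = 9.061.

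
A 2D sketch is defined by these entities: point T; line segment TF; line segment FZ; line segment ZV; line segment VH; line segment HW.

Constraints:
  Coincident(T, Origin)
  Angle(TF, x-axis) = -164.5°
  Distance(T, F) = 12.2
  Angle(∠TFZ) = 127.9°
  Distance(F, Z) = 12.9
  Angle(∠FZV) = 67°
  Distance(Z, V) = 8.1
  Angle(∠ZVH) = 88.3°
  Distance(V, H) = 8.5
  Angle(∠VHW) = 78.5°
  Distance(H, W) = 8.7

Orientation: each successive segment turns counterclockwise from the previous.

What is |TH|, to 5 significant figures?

11.096

T is at the origin; TF runs at -164.5° with length 12.2, so F = (-11.756, -3.2603). ∠TFZ = 127.9° gives FZ at -112.40° from the x-axis; with |FZ| = 12.9, Z = (-16.672, -15.187). ∠FZV = 67.0° gives ZV at 0.60000° from the x-axis; with |ZV| = 8.1, V = (-8.5725, -15.102). ∠ZVH = 88.3° gives VH at 92.300° from the x-axis; with |VH| = 8.5, H = (-8.9137, -6.6090). Then |TH| = |H − T| = 11.096.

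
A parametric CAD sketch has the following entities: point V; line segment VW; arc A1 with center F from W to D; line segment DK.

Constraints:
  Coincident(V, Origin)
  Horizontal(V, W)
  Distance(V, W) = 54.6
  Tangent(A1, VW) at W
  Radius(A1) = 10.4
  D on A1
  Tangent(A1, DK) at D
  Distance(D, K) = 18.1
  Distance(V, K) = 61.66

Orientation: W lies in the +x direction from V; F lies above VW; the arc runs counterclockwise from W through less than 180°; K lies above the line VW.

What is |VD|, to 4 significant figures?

65.28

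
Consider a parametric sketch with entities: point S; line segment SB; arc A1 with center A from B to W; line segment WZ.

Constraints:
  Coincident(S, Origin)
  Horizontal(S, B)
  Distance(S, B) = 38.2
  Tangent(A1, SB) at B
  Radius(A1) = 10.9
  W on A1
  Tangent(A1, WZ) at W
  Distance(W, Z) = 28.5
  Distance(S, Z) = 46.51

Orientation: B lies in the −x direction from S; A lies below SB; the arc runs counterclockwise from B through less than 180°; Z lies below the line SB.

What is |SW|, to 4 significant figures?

49.53

Checks: |AW| = 10.90 ✓; ∠(AW, WZ) = 90.00° ✓; |WZ| = 28.50 ✓; |SZ| = 46.51 ✓.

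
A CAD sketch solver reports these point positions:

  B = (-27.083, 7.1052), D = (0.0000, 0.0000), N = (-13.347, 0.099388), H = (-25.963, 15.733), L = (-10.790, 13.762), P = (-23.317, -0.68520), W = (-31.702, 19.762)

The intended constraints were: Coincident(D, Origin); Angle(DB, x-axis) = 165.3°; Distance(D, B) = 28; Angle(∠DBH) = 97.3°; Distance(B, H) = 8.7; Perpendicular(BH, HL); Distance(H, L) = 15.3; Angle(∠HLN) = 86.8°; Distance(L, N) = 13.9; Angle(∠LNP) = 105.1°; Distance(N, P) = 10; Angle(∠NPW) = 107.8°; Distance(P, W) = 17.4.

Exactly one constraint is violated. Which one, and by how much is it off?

Distance(P, W) = 17.4 — off by 4.70.

D = (0.00, 0.00) ✓; DB at 165.3° ✓; |DB| = 28.00 ✓; ∠DBH = 97.30° ✓; |BH| = 8.700 ✓; ∠(BH, HL) = 90.01° ✓; |HL| = 15.30 ✓; ∠HLN = 86.80° ✓; |LN| = 13.90 ✓; ∠LNP = 105.1° ✓; |NP| = 10.00 ✓; ∠NPW = 107.8° ✓; |PW| = 22.10 ✗.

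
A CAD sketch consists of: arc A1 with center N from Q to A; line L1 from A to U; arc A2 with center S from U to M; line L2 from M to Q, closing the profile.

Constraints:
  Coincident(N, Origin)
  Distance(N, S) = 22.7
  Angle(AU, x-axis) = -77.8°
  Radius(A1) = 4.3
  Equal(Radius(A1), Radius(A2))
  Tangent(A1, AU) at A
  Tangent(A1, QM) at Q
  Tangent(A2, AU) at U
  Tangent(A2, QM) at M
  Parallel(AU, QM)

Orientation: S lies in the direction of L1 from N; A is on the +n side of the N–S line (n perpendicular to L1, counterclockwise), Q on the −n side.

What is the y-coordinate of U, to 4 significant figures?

-21.28

Tangency of A1 to both parallel lines with radius 4.3 puts A and Q at N ± 4.3·n: A = (4.203, 0.9087), Q = (-4.203, -0.9087). Equal radii place U and M the same way about S: U = S + 4.3·n = (9.000, -21.28), M = S − 4.3·n = (0.5942, -23.10). So U.y = -21.28.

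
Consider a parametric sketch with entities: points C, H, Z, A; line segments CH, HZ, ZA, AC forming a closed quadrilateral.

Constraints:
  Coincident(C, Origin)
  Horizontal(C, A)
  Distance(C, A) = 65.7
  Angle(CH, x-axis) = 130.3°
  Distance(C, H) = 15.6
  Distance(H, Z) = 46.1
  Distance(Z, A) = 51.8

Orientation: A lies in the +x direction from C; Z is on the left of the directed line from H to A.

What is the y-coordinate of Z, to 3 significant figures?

36.5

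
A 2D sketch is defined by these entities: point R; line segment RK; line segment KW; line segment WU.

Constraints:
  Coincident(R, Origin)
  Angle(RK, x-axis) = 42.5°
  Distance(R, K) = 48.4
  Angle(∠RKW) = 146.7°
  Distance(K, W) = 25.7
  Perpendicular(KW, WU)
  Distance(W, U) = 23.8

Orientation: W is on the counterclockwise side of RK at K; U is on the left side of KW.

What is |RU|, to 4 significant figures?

66.21

R is at the origin; RK runs at 42.5° with length 48.4, so K = 48.4·(cos 42.5°, sin 42.5°) = (35.68, 32.70). ∠RKW = 146.7°, so KW runs at 42.5° + (180° − 146.7°) = 75.80° from the x-axis; with |KW| = 25.7, W = K + 25.7·(cos 75.80°, sin 75.80°) = (41.99, 57.61). KW is perpendicular to WU; with |WU| = 23.8 on the left of KW, U = W + 23.8·(-0.9694, 0.2453) = (18.92, 63.45). Then |RU| = |U − R| = 66.21.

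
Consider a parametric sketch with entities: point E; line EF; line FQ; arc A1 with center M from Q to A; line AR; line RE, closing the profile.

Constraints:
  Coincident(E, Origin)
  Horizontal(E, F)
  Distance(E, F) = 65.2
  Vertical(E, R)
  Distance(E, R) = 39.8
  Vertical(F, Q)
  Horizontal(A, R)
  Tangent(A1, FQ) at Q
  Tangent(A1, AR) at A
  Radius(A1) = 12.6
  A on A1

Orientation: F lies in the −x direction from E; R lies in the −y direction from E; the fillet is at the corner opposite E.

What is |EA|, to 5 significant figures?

65.961

E is at the origin; EF is horizontal with |EF| = 65.2 and F on the −x side, so F = (-65.200, 0.0000). ER is vertical with |ER| = 39.8 and R on the −y side, so R = (0.0000, -39.800). The virtual corner opposite E is at (-65.200, -39.800). Tangency of A1 to FQ means the radius MQ is perpendicular to FQ and since A1 is tangent to AR there, MA ⟂ AR, with radius 12.6, so the center M sits 12.6 in from both sides at M = (-52.600, -27.200). That places the tangent points at Q = (-65.200, -27.200) on FQ and A = (-52.600, -39.800) on AR. Then |EA| = |A − E| = 65.961.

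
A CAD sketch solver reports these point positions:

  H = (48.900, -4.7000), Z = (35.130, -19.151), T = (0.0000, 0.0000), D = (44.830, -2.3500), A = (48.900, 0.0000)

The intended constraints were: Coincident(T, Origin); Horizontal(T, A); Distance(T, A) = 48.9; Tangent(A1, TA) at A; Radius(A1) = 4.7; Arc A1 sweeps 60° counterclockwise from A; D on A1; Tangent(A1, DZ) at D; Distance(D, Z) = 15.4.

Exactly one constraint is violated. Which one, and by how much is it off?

Distance(D, Z) = 15.4 — off by 4.00.

T = (0.00, 0.00) ✓; T.y = 0.00, A.y = 0.00 ✓; |TA| = 48.90 ✓; ∠(HA, AT) = 90.00° ✓; |HA| = 4.700 ✓; bearing(H→D) − bearing(H→A) = 60.00° ✓; |HD| = 4.700 ✓; ∠(HD, DZ) = 90.00° ✓; |DZ| = 19.40 ✗.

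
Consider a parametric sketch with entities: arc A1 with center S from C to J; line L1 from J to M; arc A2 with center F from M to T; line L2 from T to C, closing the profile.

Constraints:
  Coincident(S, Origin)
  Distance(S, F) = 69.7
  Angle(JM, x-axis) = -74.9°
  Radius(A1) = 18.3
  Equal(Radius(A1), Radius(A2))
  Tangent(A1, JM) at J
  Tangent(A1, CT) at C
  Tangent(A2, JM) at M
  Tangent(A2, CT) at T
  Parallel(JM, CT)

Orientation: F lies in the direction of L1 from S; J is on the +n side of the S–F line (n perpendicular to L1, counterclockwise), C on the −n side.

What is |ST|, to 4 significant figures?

72.06

The slot axis is L1's direction at -74.9°, so u = (cos -74.9°, sin -74.9°) = (0.2605, -0.9655) and n = (−sin -74.9°, cos -74.9°) = (0.9655, 0.2605). S is at the origin and F lies 69.7 along u from S, so F = 69.7·u = (18.16, -67.29). Tangency of A1 to both parallel lines with radius 18.3 puts J and C at S ± 18.3·n: J = (17.67, 4.767), C = (-17.67, -4.767). Equal radii place M and T the same way about F: M = F + 18.3·n = (35.83, -62.53), T = F − 18.3·n = (0.4890, -72.06). Then |ST| = |T − S| = 72.06.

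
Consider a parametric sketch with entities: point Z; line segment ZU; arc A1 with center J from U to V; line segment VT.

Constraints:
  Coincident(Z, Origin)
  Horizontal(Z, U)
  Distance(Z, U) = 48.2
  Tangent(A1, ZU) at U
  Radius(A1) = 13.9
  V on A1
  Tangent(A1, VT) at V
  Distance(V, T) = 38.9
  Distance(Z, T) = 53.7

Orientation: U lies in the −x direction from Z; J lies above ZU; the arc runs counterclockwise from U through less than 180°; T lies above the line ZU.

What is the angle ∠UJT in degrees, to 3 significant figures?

145°

Z is at the origin; ZU is horizontal with |ZU| = 48.2 and U on the −x side, so U = (-48.2, 0.00). The tangent condition forces JU to be normal to ZU, so J = U + (0, 13.9) = (-48.2, 13.9). Since JV ⟂ VT (tangency), |JT| = √(13.9² + 38.9²) = 41.3 regardless of where V sits on A1. So T lies on both circle(Z, 53.7) and circle(J, 41.3); the above-ZU intersection is T = (-24.5, 47.8). V is the foot of the tangent from T: V = (-34.8, 10.2).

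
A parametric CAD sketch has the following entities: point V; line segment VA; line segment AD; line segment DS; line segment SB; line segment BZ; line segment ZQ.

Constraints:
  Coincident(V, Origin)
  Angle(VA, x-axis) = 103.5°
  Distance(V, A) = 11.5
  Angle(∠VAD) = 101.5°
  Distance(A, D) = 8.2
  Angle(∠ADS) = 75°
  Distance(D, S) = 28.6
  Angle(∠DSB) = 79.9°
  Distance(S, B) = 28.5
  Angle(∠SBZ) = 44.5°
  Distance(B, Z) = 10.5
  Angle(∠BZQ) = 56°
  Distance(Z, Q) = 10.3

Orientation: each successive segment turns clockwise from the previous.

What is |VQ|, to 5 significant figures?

18.788

V is at the origin; VA runs at 103.5° with length 11.5, so A = (-2.6846, 11.182). ∠VAD = 101.5° gives AD at 25.000° from the x-axis; with |AD| = 8.2, D = (4.7471, 14.648). ∠ADS = 75.0° gives DS at -80.000° from the x-axis; with |DS| = 28.6, S = (9.7134, -13.518). ∠DSB = 79.9° gives SB at 179.90° from the x-axis; with |SB| = 28.5, B = (-18.787, -13.468). ∠SBZ = 44.5° gives BZ at 44.400° from the x-axis; with |BZ| = 10.5, Z = (-11.285, -6.1216). ∠BZQ = 56.0° gives ZQ at -79.600° from the x-axis; with |ZQ| = 10.3, Q = (-9.4252, -16.252). Then |VQ| = |Q − V| = 18.788.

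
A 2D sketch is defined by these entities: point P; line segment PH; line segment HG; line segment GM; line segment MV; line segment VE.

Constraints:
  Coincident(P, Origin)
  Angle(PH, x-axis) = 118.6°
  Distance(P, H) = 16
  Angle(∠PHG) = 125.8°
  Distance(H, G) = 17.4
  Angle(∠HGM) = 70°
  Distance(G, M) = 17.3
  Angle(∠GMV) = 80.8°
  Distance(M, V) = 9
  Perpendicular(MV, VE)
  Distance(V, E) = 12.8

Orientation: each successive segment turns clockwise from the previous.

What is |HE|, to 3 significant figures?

9.90

P is at the origin; PH runs at 118.6° with length 16.0, so H = (-7.66, 14.0). ∠PHG = 125.8° gives HG at 64.4° from the x-axis; with |HG| = 17.4, G = (-0.141, 29.7). ∠HGM = 70.0° gives GM at -45.6° from the x-axis; with |GM| = 17.3, M = (12.0, 17.4). ∠GMV = 80.8° gives MV at -145° from the x-axis; with |MV| = 9.0, V = (4.61, 12.2). MV is perpendicular to VE, so VE runs at 125°; with |VE| = 12.8, E = (-2.77, 22.7). Then |HE| = |E − H| = 9.90.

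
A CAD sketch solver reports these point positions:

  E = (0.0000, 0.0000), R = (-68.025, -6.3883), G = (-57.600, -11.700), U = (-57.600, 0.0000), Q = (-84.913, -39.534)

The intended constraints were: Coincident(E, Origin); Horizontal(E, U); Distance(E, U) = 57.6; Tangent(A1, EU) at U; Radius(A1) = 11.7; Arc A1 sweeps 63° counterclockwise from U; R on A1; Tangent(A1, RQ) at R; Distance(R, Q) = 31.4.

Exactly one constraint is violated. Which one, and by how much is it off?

Distance(R, Q) = 31.4 — off by 5.80.

E = (0.00, 0.00) ✓; E.y = 0.00, U.y = 0.00 ✓; |EU| = 57.60 ✓; ∠(GU, UE) = 90.00° ✓; |GU| = 11.70 ✓; bearing(G→R) − bearing(G→U) = 63.00° ✓; |GR| = 11.70 ✓; ∠(GR, RQ) = 90.00° ✓; |RQ| = 37.20 ✗.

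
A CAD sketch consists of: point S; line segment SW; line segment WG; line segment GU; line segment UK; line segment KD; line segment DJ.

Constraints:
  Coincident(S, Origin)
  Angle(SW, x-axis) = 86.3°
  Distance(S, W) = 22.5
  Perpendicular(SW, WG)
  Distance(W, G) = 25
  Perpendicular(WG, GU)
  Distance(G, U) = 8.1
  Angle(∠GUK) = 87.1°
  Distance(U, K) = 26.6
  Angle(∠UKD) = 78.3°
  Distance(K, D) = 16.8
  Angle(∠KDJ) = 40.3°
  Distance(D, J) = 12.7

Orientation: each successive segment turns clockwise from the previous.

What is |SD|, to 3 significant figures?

32.1

S is at the origin; SW runs at 86.3° with length 22.5, so W = (1.45, 22.5). The perpendicularity gives WG at right angles to SW, so WG runs at -3.70°; with |WG| = 25.0, G = (26.4, 20.8). WG ⟂ GU, so GU runs at -93.7°; with |GU| = 8.1, U = (25.9, 12.8). ∠GUK = 87.1° gives UK at 173° from the x-axis; with |UK| = 26.6, K = (-0.547, 15.8). ∠UKD = 78.3° gives KD at 71.7° from the x-axis; with |KD| = 16.8, D = (4.73, 31.8). Then |SD| = |D − S| = 32.1.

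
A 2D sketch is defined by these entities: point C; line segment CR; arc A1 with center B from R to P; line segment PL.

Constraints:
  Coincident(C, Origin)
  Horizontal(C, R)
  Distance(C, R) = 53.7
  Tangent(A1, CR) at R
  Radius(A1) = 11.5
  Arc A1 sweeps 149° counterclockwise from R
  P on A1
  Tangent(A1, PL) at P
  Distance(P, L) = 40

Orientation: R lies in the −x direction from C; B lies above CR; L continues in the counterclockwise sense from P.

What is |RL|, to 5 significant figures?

50.646

C is at the origin; CR is horizontal with |CR| = 53.7 and R on the −x side, so R = (-53.700, 0.0000). The tangent condition forces BR to be normal to CR, so B = R + (0, 11.5) = (-53.700, 11.500). On A1, R sits at bearing -90° from B; a 149° counterclockwise sweep puts P at bearing 59°, so P = B + 11.5·(cos 59°, sin 59°) = (-47.777, 21.357). Tangency of A1 to PL means the radius BP is perpendicular to PL, so PL runs along (−sin 59°, cos 59°); with |PL| = 40.0, L = (-82.064, 41.959). Then |RL| = |L − R| = 50.646.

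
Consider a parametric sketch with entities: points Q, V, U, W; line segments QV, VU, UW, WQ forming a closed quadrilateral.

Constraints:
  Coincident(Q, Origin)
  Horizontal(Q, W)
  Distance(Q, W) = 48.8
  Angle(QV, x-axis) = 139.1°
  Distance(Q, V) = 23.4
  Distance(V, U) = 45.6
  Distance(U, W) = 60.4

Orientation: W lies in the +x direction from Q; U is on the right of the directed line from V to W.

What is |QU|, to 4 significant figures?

28.70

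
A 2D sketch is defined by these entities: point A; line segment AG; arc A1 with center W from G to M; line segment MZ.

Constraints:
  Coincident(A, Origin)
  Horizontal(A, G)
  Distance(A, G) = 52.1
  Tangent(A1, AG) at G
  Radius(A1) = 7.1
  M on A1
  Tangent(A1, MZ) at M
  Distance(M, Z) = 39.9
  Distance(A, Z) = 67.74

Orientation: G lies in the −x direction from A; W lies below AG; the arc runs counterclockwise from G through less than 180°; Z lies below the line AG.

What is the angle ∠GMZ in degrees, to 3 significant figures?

127°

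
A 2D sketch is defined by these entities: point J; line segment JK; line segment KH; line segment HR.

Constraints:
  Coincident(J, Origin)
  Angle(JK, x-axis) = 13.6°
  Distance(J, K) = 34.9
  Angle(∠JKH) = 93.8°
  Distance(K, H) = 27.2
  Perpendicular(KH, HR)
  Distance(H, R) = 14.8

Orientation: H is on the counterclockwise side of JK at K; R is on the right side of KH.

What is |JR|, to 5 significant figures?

57.736

J is at the origin; JK runs at 13.6° with length 34.9, so K = 34.9·(cos 13.6°, sin 13.6°) = (33.921, 8.2065). ∠JKH = 93.8°, so KH runs at 13.6° + (180° − 93.8°) = 99.800° from the x-axis; with |KH| = 27.2, H = K + 27.2·(cos 99.800°, sin 99.800°) = (29.292, 35.010). KH ⟂ HR; with |HR| = 14.8 on the right of KH, R = H + 14.8·(0.98541, 0.17021) = (43.876, 37.529). Then |JR| = |R − J| = 57.736.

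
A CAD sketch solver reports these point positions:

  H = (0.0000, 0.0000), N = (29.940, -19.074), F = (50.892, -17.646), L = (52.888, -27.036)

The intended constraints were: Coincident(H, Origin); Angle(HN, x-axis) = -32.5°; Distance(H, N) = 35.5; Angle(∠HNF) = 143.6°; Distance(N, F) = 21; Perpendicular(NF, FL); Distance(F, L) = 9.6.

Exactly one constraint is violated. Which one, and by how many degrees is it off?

Perpendicular(NF, FL) — off by 8.10°.

H = (0.00, 0.00) ✓; HN at -32.50° ✓; |HN| = 35.50 ✓; ∠HNF = 143.6° ✓; |NF| = 21.00 ✓; ∠(NF, FL) = 81.90° ✗; |FL| = 9.600 ✓.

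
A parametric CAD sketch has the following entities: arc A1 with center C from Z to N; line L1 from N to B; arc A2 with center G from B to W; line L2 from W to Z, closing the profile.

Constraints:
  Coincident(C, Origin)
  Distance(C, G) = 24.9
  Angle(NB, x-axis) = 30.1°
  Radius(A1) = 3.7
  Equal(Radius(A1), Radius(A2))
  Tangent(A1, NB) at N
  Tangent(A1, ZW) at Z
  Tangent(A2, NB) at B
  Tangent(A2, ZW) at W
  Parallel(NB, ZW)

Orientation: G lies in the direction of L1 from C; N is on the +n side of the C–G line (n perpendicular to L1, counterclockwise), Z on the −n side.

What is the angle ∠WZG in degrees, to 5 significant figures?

8.4520°

The slot axis is L1's direction at 30.1°, so u = (cos 30.1°, sin 30.1°) = (0.86515, 0.50151) and n = (−sin 30.1°, cos 30.1°) = (-0.50151, 0.86515). C is at the origin and G lies 24.9 along u from C, so G = 24.9·u = (21.542, 12.488). Tangency of A1 to both parallel lines with radius 3.7 puts N and Z at C ± 3.7·n: N = (-1.8556, 3.2011), Z = (1.8556, -3.2011). Equal radii place B and W the same way about G: B = G + 3.7·n = (19.687, 15.689), W = G − 3.7·n = (23.398, 9.2866). Then cos ∠WZG = ZW·ZG / (|ZW||ZG|), giving 8.4520°.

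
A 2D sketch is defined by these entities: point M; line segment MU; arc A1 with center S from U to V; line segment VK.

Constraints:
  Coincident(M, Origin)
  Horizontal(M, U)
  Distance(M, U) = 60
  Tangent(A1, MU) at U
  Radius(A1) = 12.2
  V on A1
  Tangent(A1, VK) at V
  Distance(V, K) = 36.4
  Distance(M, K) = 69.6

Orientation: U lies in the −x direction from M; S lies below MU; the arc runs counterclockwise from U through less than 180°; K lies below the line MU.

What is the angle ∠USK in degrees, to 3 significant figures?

164°

M is at the origin; MU is horizontal with |MU| = 60.0 and U on the −x side, so U = (-60.0, 0.00). Since A1 is tangent to MU there, SU ⟂ MU, so S = U + (0, -12.2) = (-60.0, -12.2). Since SV ⟂ VK (tangency), |SK| = √(12.2² + 36.4²) = 38.4 regardless of where V sits on A1. So K lies on both circle(M, 69.6) and circle(S, 38.4); the below-MU intersection is K = (-49.3, -49.1). V is the foot of the tangent from K: V = (-70.0, -19.1).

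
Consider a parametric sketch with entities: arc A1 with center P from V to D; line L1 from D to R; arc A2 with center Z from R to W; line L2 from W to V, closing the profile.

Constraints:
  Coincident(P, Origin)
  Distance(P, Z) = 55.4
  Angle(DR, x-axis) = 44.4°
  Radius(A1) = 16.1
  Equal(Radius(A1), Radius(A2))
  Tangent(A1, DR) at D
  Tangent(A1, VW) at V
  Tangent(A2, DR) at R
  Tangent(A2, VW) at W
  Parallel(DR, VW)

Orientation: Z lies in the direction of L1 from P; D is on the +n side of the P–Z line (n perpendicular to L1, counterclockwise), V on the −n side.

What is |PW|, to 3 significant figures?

57.7

Tangency of A1 to both parallel lines with radius 16.1 puts D and V at P ± 16.1·n: D = (-11.3, 11.5), V = (11.3, -11.5). Equal radii place R and W the same way about Z: R = Z + 16.1·n = (28.3, 50.3), W = Z − 16.1·n = (50.8, 27.3). Then |PW| = |W − P| = 57.7.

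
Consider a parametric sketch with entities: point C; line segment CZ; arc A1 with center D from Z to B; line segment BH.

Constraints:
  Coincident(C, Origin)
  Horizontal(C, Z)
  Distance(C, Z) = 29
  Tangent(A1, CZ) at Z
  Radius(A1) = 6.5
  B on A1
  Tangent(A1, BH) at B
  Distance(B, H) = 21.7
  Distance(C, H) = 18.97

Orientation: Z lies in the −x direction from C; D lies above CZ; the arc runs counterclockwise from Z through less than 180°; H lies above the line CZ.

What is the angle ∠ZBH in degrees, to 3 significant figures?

158°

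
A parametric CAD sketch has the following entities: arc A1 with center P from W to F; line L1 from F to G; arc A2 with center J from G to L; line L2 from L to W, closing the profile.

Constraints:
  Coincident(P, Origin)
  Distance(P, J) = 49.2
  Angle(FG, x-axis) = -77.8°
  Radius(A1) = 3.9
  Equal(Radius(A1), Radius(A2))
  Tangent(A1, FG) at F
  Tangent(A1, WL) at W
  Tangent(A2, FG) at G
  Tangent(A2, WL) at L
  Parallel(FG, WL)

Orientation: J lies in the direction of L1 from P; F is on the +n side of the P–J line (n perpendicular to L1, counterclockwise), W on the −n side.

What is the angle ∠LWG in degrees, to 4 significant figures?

9.009°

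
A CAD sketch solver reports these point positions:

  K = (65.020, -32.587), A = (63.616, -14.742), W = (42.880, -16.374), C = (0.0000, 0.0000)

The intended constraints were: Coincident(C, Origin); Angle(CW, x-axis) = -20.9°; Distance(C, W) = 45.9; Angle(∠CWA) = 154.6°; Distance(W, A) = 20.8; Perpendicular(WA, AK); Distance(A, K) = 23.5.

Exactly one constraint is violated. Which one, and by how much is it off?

Distance(A, K) = 23.5 — off by 5.60.

C = (0.00, 0.00) ✓; CW at -20.90° ✓; |CW| = 45.90 ✓; ∠CWA = 154.6° ✓; |WA| = 20.80 ✓; ∠(WA, AK) = 90.00° ✓; |AK| = 17.90 ✗.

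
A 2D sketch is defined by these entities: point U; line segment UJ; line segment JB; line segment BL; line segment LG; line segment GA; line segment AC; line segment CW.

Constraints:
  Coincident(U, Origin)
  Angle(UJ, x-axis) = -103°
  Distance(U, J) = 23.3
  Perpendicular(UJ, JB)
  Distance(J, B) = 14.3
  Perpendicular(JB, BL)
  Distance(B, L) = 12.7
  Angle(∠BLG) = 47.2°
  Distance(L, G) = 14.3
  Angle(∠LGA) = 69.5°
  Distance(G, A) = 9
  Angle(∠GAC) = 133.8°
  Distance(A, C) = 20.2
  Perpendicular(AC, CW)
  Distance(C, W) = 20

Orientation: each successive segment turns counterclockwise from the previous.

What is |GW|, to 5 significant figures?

29.679

U is at the origin; UJ runs at -103.0° with length 23.3, so J = (-5.2414, -22.703). The perpendicularity gives JB at right angles to UJ, so JB runs at -13.000°; with |JB| = 14.3, B = (8.6921, -25.920). The perpendicularity gives BL at right angles to JB, so BL runs at 77.000°; with |BL| = 12.7, L = (11.549, -13.545). ∠BLG = 47.2° gives LG at -150.20° from the x-axis; with |LG| = 14.3, G = (-0.86004, -20.652). ∠LGA = 69.5° gives GA at -39.700° from the x-axis; with |GA| = 9.0, A = (6.0646, -26.401). ∠GAC = 133.8° gives AC at 6.5000° from the x-axis; with |AC| = 20.2, C = (26.135, -24.114). The perpendicularity gives CW at right angles to AC, so CW runs at 96.500°; with |CW| = 20.0, W = (23.871, -4.2426). Then |GW| = |W − G| = 29.679.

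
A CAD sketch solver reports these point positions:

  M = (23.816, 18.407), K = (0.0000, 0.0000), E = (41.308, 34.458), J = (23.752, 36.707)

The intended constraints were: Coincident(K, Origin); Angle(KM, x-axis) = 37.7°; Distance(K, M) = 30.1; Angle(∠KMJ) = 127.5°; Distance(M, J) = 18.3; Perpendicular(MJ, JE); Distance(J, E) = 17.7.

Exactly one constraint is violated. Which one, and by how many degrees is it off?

Perpendicular(MJ, JE) — off by 7.50°.

K = (0.00, 0.00) ✓; KM at 37.70° ✓; |KM| = 30.10 ✓; ∠KMJ = 127.5° ✓; |MJ| = 18.30 ✓; ∠(MJ, JE) = 97.50° ✗; |JE| = 17.70 ✓.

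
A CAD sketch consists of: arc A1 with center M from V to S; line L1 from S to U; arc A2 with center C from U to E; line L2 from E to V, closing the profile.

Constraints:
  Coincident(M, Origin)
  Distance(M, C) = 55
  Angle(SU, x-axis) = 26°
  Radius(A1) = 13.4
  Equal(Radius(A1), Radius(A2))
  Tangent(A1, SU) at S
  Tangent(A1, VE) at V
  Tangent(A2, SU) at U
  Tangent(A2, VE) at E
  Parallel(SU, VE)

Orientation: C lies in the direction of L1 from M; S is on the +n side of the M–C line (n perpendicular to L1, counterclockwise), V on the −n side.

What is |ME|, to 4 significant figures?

56.61

The slot axis is L1's direction at 26.0°, so u = (cos 26.0°, sin 26.0°) = (0.8988, 0.4384) and n = (−sin 26.0°, cos 26.0°) = (-0.4384, 0.8988). M is at the origin and C lies 55.0 along u from M, so C = 55.0·u = (49.43, 24.11). Tangency of A1 to both parallel lines with radius 13.4 puts S and V at M ± 13.4·n: S = (-5.874, 12.04), V = (5.874, -12.04). Equal radii place U and E the same way about C: U = C + 13.4·n = (43.56, 36.15), E = C − 13.4·n = (55.31, 12.07). Then |ME| = |E − M| = 56.61.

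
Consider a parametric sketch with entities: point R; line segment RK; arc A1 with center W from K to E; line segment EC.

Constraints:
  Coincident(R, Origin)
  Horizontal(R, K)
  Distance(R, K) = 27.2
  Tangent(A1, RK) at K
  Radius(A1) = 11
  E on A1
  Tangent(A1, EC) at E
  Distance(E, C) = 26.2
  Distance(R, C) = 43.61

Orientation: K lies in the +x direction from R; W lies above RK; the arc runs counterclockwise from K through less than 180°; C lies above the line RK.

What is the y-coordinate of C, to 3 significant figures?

38.6

Checks: R = (0.00, 0.00) ✓; |WE| = 11.00 ✓; ∠(WE, EC) = 90.00° ✓; |EC| = 26.20 ✓; |RC| = 43.61 ✓.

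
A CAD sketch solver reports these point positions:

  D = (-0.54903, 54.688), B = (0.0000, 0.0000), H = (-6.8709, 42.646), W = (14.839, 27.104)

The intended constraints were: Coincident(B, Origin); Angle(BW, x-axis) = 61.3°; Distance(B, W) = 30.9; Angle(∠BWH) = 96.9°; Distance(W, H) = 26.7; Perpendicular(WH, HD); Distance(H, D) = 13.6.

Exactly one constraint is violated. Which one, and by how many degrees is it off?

Perpendicular(WH, HD) — off by 7.90°.

B = (0.00, 0.00) ✓; BW at 61.30° ✓; |BW| = 30.90 ✓; ∠BWH = 96.90° ✓; |WH| = 26.70 ✓; ∠(WH, HD) = 82.10° ✗; |HD| = 13.60 ✓.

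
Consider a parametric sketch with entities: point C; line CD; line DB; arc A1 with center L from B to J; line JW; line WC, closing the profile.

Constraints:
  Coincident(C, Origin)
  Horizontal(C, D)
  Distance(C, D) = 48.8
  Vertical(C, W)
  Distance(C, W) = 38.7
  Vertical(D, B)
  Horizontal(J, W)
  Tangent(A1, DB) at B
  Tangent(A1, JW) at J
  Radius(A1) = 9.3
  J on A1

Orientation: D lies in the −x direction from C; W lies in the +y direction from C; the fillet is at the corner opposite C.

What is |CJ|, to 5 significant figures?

55.299

C is at the origin; C and D share the same y with |CD| = 48.8 and D on the −x side, so D = (-48.800, 0.0000). CW is vertical with |CW| = 38.7 and W on the +y side, so W = (0.0000, 38.700). The virtual corner opposite C is at (-48.800, 38.700). The tangent condition forces LB to be normal to DB and since A1 is tangent to JW there, LJ ⟂ JW, with radius 9.3, so the center L sits 9.3 in from both sides at L = (-39.500, 29.400). That places the tangent points at B = (-48.800, 29.400) on DB and J = (-39.500, 38.700) on JW. Then |CJ| = |J − C| = 55.299.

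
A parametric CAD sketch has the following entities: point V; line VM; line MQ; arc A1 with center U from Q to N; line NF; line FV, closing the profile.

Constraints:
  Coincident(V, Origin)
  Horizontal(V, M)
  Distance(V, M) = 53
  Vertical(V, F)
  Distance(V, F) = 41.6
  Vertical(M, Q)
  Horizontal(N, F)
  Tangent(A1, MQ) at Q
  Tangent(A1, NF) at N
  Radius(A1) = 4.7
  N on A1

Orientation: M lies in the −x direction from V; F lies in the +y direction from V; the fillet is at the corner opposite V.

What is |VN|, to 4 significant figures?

63.75

The virtual corner opposite V is at (-53.00, 41.60). The tangent condition forces UQ to be normal to MQ and tangency of A1 to NF means the radius UN is perpendicular to NF, with radius 4.7, so the center U sits 4.7 in from both sides at U = (-48.30, 36.90). That places the tangent points at Q = (-53.00, 36.90) on MQ and N = (-48.30, 41.60) on NF. Then |VN| = |N − V| = 63.75.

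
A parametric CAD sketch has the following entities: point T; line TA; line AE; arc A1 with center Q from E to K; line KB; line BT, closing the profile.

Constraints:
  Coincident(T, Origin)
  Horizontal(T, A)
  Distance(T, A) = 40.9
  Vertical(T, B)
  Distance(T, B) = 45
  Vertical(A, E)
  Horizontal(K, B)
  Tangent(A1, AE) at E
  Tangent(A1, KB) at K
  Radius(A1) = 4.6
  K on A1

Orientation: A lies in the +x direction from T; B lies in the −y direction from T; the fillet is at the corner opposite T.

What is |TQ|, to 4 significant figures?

54.31

T is at the origin; T and A share the same y with |TA| = 40.9 and A on the +x side, so A = (40.90, 0.000). TB is vertical with |TB| = 45.0 and B on the −y side, so B = (0.000, -45.00). The virtual corner opposite T is at (40.90, -45.00). The tangent condition forces QE to be normal to AE and since A1 is tangent to KB there, QK ⟂ KB, with radius 4.6, so the center Q sits 4.6 in from both sides at Q = (36.30, -40.40). Then |TQ| = |Q − T| = 54.31.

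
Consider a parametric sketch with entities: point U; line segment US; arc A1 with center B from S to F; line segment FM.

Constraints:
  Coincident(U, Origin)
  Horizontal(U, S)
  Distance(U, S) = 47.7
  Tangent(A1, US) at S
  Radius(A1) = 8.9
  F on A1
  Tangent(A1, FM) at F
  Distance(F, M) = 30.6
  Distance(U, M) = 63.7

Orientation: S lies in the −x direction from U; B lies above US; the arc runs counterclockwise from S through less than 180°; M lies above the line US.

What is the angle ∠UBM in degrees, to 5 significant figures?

102.85°

Checks: |BF| = 8.900 ✓; ∠(BF, FM) = 90.00° ✓; |FM| = 30.60 ✓; |UM| = 63.70 ✓.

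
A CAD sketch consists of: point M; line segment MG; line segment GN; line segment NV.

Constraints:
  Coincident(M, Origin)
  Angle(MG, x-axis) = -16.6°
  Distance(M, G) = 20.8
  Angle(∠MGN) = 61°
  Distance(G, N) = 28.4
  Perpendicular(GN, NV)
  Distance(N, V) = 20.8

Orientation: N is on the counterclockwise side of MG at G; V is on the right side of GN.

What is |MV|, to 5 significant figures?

43.080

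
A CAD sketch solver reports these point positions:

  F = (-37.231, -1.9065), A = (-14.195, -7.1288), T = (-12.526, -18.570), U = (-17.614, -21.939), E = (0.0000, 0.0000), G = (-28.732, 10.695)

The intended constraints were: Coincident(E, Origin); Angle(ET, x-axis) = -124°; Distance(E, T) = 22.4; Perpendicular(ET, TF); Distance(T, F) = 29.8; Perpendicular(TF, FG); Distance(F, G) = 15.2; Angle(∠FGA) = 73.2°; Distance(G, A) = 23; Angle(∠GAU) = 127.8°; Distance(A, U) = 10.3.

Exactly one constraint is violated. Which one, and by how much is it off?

Distance(A, U) = 10.3 — off by 4.90.

E = (0.00, 0.00) ✓; ET at -124.0° ✓; |ET| = 22.40 ✓; ∠(ET, TF) = 90.00° ✓; |TF| = 29.80 ✓; ∠(TF, FG) = 90.00° ✓; |FG| = 15.20 ✓; ∠FGA = 73.20° ✓; |GA| = 23.00 ✓; ∠GAU = 127.8° ✓; |AU| = 15.20 ✗.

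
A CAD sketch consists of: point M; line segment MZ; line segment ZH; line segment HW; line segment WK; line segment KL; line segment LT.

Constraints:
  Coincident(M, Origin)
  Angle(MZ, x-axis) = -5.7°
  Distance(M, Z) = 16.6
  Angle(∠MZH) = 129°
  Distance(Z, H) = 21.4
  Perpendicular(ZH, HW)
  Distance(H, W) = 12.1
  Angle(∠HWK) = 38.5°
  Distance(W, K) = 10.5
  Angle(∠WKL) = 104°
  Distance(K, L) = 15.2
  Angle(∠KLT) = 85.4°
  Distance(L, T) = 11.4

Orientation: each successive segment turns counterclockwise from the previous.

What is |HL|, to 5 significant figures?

8.6159

∠HWK = 38.5° gives WK at -83.200° from the x-axis; with |WK| = 10.5, K = (24.213, 11.647). ∠WKL = 104.0° gives KL at -7.2000° from the x-axis; with |KL| = 15.2, L = (39.293, 9.7423). Then |HL| = |L − H| = 8.6159.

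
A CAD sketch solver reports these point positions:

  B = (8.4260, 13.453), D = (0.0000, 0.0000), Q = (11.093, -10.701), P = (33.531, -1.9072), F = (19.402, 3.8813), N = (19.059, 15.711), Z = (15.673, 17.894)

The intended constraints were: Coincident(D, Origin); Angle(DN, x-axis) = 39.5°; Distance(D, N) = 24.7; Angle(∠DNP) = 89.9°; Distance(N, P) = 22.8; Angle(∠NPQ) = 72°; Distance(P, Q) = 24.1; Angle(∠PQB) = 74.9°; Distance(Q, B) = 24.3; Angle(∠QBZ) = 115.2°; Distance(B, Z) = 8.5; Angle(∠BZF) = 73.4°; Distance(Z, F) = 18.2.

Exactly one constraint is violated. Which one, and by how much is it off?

Distance(Z, F) = 18.2 — off by 3.70.

D = (0.00, 0.00) ✓; DN at 39.50° ✓; |DN| = 24.70 ✓; ∠DNP = 89.90° ✓; |NP| = 22.80 ✓; ∠NPQ = 72.00° ✓; |PQ| = 24.10 ✓; ∠PQB = 74.90° ✓; |QB| = 24.30 ✓; ∠QBZ = 115.2° ✓; |BZ| = 8.499 ✓; ∠BZF = 73.40° ✓; |ZF| = 14.50 ✗.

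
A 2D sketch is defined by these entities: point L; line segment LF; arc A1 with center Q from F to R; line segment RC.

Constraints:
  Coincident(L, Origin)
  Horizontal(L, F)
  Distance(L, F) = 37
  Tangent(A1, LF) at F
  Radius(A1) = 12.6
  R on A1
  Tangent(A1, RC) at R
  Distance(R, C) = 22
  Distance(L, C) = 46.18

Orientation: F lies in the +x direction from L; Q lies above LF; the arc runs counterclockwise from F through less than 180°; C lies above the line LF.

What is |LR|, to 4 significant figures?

50.32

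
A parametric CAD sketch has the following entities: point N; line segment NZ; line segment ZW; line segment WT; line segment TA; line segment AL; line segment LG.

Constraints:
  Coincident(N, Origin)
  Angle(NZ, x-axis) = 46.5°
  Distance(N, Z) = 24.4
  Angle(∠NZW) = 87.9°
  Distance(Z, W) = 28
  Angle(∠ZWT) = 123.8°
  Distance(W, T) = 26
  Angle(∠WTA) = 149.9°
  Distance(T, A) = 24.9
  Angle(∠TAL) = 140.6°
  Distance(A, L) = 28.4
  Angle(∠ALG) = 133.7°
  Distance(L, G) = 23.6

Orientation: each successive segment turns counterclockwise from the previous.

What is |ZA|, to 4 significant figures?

64.03

N is at the origin; NZ runs at 46.5° with length 24.4, so Z = (16.80, 17.70). ∠NZW = 87.9° gives ZW at 138.6° from the x-axis; with |ZW| = 28.0, W = (-4.207, 36.22). ∠ZWT = 123.8° gives WT at -165.2° from the x-axis; with |WT| = 26.0, T = (-29.34, 29.57). ∠WTA = 149.9° gives TA at -135.1° from the x-axis; with |TA| = 24.9, A = (-46.98, 12.00). Then |ZA| = |A − Z| = 64.03.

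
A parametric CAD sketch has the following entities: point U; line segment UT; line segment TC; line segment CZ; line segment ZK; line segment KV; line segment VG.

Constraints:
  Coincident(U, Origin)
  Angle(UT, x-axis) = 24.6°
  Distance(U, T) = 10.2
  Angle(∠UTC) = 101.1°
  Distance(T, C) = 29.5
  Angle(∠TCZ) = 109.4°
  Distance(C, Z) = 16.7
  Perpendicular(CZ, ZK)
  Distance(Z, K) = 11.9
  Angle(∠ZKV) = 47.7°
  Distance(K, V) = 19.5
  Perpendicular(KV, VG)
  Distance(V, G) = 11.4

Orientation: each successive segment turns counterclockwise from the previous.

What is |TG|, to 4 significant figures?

42.36

U is at the origin; UT runs at 24.6° with length 10.2, so T = (9.274, 4.246). ∠UTC = 101.1° gives TC at 103.5° from the x-axis; with |TC| = 29.5, C = (2.388, 32.93). ∠TCZ = 109.4° gives CZ at 174.1° from the x-axis; with |CZ| = 16.7, Z = (-14.22, 34.65). CZ ⟂ ZK, so ZK runs at -95.90°; with |ZK| = 11.9, K = (-15.45, 22.81). ∠ZKV = 47.7° gives KV at 36.40° from the x-axis; with |KV| = 19.5, V = (0.2482, 34.38). The perpendicularity gives VG at right angles to KV, so VG runs at 126.4°; with |VG| = 11.4, G = (-6.517, 43.56). Then |TG| = |G − T| = 42.36.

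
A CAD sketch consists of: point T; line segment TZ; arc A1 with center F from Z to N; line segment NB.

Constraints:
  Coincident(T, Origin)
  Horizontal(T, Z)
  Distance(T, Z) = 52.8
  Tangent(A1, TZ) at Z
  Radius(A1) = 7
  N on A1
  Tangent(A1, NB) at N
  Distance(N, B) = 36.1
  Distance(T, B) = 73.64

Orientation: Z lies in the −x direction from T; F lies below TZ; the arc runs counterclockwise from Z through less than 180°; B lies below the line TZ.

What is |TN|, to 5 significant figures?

60.211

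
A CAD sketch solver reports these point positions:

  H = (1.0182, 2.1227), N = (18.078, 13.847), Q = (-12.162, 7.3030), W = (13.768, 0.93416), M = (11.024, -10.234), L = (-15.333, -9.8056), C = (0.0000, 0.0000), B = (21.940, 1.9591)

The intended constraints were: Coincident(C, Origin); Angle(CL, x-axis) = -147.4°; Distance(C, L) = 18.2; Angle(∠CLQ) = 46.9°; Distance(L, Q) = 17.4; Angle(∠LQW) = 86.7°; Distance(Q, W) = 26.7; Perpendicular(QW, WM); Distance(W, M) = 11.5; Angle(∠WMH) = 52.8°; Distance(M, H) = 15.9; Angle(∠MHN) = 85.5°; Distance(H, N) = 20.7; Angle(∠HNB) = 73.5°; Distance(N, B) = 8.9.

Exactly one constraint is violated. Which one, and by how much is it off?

Distance(N, B) = 8.9 — off by 3.60.

C = (0.00, 0.00) ✓; CL at -147.4° ✓; |CL| = 18.20 ✓; ∠CLQ = 46.90° ✓; |LQ| = 17.40 ✓; ∠LQW = 86.70° ✓; |QW| = 26.70 ✓; ∠(QW, WM) = 90.00° ✓; |WM| = 11.50 ✓; ∠WMH = 52.80° ✓; |MH| = 15.90 ✓; ∠MHN = 85.50° ✓; |HN| = 20.70 ✓; ∠HNB = 73.50° ✓; |NB| = 12.50 ✗.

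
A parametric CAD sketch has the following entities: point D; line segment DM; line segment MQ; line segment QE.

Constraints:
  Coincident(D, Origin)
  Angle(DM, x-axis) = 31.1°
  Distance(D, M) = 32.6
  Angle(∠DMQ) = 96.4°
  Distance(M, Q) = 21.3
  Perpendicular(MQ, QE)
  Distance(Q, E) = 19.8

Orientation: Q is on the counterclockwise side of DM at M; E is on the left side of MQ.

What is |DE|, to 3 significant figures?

27.9

D is at the origin; DM runs at 31.1° with length 32.6, so M = 32.6·(cos 31.1°, sin 31.1°) = (27.9, 16.8). ∠DMQ = 96.4°, so MQ runs at 31.1° + (180° − 96.4°) = 115° from the x-axis; with |MQ| = 21.3, Q = M + 21.3·(cos 115°, sin 115°) = (19.0, 36.2). MQ ⟂ QE; with |QE| = 19.8 on the left of MQ, E = Q + 19.8·(-0.909, -0.418) = (1.03, 27.9). Then |DE| = |E − D| = 27.9.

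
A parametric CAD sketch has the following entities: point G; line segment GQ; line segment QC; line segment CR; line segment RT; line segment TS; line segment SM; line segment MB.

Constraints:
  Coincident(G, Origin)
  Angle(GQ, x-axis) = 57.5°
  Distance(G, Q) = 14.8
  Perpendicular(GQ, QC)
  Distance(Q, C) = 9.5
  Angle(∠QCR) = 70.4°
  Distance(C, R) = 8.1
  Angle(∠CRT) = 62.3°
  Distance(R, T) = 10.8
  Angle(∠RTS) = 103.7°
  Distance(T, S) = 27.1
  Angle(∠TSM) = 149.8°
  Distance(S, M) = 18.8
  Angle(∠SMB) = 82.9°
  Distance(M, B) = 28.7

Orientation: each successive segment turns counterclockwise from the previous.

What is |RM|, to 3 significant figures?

45.9

G is at the origin; GQ runs at 57.5° with length 14.8, so Q = (7.95, 12.5). The perpendicularity gives QC at right angles to GQ, so QC runs at 148°; with |QC| = 9.5, C = (-0.0602, 17.6). ∠QCR = 70.4° gives CR at -103° from the x-axis; with |CR| = 8.1, R = (-1.87, 9.69). ∠CRT = 62.3° gives RT at 14.8° from the x-axis; with |RT| = 10.8, T = (8.57, 12.4). ∠RTS = 103.7° gives TS at 91.1° from the x-axis; with |TS| = 27.1, S = (8.05, 39.5). ∠TSM = 149.8° gives SM at 121° from the x-axis; with |SM| = 18.8, M = (-1.71, 55.6). Then |RM| = |M − R| = 45.9.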